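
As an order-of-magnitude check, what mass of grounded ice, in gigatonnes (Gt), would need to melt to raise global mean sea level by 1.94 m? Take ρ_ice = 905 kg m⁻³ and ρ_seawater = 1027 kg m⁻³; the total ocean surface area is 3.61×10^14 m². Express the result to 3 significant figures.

Required water volume = Δh × A = 1.94 m × 3.61×10^14 m² = 7.003×10^14 m³.
ρ_w = 1027 kg m⁻³, so the mass of water = 7.003×10^14 m³ × 1027 kg m⁻³ = 7.192×10^17 kg = 7.19×10^5 Gt (and the same mass of ice, by conservation).

≈ 7.19×10^5 Gt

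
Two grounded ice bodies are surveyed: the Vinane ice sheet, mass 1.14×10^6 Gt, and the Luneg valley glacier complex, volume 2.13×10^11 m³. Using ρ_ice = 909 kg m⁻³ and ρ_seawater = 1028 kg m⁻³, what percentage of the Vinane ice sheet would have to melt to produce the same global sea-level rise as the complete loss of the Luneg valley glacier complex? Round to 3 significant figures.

Equal sea-level rise means equal mass of meltwater, i.e. equal mass of ice lost.
Ice mass of Luneg: 1.936×10^14 kg; ice mass of Vinane: 1.140×10^18 kg.
Fraction required = 1.936×10^14 / 1.140×10^18 = 1.70×10^-4 → 0.0170 %.

≈ 0.0170 %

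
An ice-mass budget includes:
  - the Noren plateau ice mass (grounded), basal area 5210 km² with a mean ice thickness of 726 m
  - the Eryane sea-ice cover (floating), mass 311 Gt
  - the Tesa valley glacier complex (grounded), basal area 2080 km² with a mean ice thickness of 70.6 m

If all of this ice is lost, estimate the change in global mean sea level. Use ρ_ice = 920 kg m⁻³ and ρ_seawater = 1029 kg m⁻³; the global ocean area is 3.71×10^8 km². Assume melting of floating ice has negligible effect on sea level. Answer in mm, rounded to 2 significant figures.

Noren: ice volume = 5210 km² × 726 m = 3782 km³; 3782 × (920/1029) = 3382 km³ of water.
The Eryane sea-ice cover is floating and already displaces its own weight of water, so its melt adds essentially nothing to sea level.
Tesa: ice volume = 2080 km² × 70.6 m = 146.8 km³; 146.8 × (920/1029) = 131.3 km³ of water.
Total added water ≈ 3.513×10^12 m³ over 3.71×10^14 m² → Δh = 9.47×10^-3 m = 9.5 mm.

≈ 9.5 mm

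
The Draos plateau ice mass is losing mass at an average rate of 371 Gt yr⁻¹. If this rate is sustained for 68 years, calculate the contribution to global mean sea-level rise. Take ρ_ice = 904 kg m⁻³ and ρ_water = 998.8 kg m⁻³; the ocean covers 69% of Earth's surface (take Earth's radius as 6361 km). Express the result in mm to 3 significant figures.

Total mass lost = 371 Gt/yr × 68 yr = 2.523×10^4 Gt = 2.523×10^16 kg.
ρ_w = 998.8 kg m⁻³, so water volume = 2.523×10^16 / 998.8 = 2.526×10^13 m³.
Δh = 2.526×10^13 / 3.51×10^14 = 0.0720 m = 72.0 mm.

≈ 72.0 mm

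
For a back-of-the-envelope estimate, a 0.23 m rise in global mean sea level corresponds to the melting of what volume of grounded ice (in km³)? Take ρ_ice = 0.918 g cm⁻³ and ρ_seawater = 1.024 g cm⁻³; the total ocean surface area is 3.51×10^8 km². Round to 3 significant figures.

Required water volume = Δh × A = 0.23 m × 3.51×10^14 m² = 8.073×10^13 m³ = 8.073×10^4 km³.
Ice volume = water volume × ρ_w/ρ_ice = 8.073×10^4 × 1024/918 = 9.01×10^4 km³.

≈ 9.01×10^4 km³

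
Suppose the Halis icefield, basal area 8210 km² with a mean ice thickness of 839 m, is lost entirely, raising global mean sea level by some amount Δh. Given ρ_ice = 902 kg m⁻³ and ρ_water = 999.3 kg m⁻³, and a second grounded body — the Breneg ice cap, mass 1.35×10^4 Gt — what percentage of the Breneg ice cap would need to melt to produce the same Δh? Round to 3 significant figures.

≈ 46.0 %

Equal sea-level rise means equal mass of meltwater, i.e. equal mass of ice lost.
Ice mass of Halis: 6.213×10^15 kg; ice mass of Breneg: 1.350×10^16 kg.
Fraction required = 6.213×10^15 / 1.350×10^16 = 0.460 → 46.0 %.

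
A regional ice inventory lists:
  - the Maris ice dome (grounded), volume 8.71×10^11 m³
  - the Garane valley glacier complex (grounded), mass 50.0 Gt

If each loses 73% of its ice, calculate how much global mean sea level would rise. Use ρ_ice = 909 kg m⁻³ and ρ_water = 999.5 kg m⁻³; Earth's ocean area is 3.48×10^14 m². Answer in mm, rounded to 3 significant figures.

Maris: 0.73 × 8.71×10^11 m³ × (909/999.5) = 5.783×10^11 m³ of water.
Garane: 0.73 × 50.0 Gt = 3.650×10^13 kg; dividing by ρ_w = 999.5 kg m⁻³ gives 3.652×10^10 m³ of water.
Total added water ≈ 6.148×10^11 m³ over 3.48×10^14 m² → Δh = 1.77×10^-3 m = 1.77 mm.

≈ 1.77 mm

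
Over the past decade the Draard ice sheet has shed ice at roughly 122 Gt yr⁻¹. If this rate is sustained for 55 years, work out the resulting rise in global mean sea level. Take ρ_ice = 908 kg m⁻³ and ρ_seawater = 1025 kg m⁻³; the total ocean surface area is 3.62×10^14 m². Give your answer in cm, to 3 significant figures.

≈ 1.81 cm

Total mass lost = 122 Gt/yr × 55 yr = 6710 Gt = 6.710×10^15 kg.
ρ_w = 1025 kg m⁻³, so water volume = 6.710×10^15 / 1025 = 6.546×10^12 m³.
Δh = 6.546×10^12 / 3.62×10^14 = 0.0181 m = 1.81 cm.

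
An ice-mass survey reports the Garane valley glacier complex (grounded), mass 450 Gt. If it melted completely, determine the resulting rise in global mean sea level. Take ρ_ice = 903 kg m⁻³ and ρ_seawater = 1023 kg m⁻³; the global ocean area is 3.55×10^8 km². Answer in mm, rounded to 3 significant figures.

≈ 1.24 mm

Garane: 450 Gt = 4.500×10^14 kg; dividing by ρ_w = 1023 kg m⁻³ gives 4.399×10^11 m³ of water.
Spread over 3.55×10^14 m² of ocean, Δh = 4.399×10^11 / 3.55×10^14 = 1.24×10^-3 m = 1.24 mm.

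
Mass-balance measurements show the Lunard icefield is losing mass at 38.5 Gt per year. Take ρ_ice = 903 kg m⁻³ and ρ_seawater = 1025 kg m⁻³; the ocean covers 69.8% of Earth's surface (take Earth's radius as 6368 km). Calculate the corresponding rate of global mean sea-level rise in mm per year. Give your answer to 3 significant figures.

ρ_w = 1025 kg m⁻³. Annual water volume added = 38.5 Gt / ρ_w = 3.850×10^13 kg / 1025 kg m⁻³ = 3.756×10^10 m³.
Δh per year = 3.756×10^10 / 3.56×10^14 = 1.06×10^-4 m = 0.106 mm.

≈ 0.106 mm/yr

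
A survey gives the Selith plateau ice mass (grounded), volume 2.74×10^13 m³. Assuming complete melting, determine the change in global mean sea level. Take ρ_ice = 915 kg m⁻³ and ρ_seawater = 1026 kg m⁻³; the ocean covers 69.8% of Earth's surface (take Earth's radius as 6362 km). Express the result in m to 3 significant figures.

Selith: 2.74×10^13 m³ × (915/1026) = 2.444×10^13 m³ of water.
Spread over 3.55×10^14 m² of ocean, Δh = 2.444×10^13 / 3.55×10^14 = 0.0688 m.

≈ 0.0688 m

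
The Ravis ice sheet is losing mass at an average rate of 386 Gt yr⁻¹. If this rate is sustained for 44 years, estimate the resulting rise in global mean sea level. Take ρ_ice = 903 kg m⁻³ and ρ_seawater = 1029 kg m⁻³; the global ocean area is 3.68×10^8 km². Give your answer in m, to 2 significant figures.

≈ 0.045 m

Total mass lost = 386 Gt/yr × 44 yr = 1.698×10^4 Gt = 1.698×10^16 kg.
ρ_w = 1029 kg m⁻³, so water volume = 1.698×10^16 / 1029 = 1.651×10^13 m³.
Δh = 1.651×10^13 / 3.68×10^14 = 0.0449 m.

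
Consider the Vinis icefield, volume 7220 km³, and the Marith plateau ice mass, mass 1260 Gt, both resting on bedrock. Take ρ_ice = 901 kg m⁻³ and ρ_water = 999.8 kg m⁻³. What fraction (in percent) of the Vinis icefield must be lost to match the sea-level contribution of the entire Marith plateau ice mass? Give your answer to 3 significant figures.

Equal sea-level rise means equal mass of meltwater, i.e. equal mass of ice lost.
Ice mass of Marith: 1.260×10^15 kg; ice mass of Vinis: 6.505×10^15 kg.
Fraction required = 1.260×10^15 / 6.505×10^15 = 0.194 → 19.4 %.

≈ 19.4 %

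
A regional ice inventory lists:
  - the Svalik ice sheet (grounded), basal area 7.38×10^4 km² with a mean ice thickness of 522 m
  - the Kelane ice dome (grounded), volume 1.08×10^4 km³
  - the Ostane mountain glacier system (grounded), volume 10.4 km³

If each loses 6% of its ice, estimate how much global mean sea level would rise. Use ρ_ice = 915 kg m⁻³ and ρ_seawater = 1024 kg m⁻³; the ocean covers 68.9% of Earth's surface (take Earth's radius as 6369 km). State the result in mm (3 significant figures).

Svalik: ice volume = 7.38×10^4 km² × 522 m = 3.852×10^4 km³; 0.06 × 3.852×10^4 × (915/1024) = 2065 km³ of water.
Kelane: 0.06 × 1.08×10^4 km³ × (915/1024) = 579.0 km³ of water.
Ostane: 0.06 × 10.4 km³ × (915/1024) = 0.5576 km³ of water.
Total added water ≈ 2.645×10^12 m³ over 3.51×10^14 m² → Δh = 7.53×10^-3 m = 7.53 mm.

≈ 7.53 mm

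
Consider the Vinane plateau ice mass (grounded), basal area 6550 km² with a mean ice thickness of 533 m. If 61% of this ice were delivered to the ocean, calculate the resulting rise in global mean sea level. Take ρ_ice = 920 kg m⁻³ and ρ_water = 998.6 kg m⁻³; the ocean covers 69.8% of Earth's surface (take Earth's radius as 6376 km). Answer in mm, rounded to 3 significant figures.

Vinane: ice volume = 6550 km² × 533 m = 3491 km³; 0.61 × 3491 × (920/998.6) = 1962 km³ of water.
Spread over 3.57×10^14 m² of ocean, Δh = 1.962×10^12 / 3.57×10^14 = 5.50×10^-3 m = 5.50 mm.

≈ 5.50 mm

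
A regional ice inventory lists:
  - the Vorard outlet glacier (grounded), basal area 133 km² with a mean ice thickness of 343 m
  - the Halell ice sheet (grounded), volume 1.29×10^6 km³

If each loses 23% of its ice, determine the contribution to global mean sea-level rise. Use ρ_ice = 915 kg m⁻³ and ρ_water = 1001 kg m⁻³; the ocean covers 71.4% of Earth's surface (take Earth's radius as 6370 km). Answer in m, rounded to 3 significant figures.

Vorard: ice volume = 133 km² × 343 m = 45.62 km³; 0.23 × 45.62 × (915/1001) = 9.591 km³ of water.
Halell: 0.23 × 1.29×10^6 km³ × (915/1001) = 2.712×10^5 km³ of water.
Total added water ≈ 2.712×10^14 m³ over 3.64×10^14 m² → Δh = 0.745 m.

≈ 0.745 m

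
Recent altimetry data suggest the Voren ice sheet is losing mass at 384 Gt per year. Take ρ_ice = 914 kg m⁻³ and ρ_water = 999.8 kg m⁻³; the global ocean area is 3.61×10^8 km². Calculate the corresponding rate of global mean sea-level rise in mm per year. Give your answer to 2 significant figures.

ρ_w = 999.8 kg m⁻³. Annual water volume added = 384 Gt / ρ_w = 3.840×10^14 kg / 999.8 kg m⁻³ = 3.841×10^11 m³.
Δh per year = 3.841×10^11 / 3.61×10^14 = 1.06×10^-3 m = 1.1 mm.

≈ 1.1 mm/yr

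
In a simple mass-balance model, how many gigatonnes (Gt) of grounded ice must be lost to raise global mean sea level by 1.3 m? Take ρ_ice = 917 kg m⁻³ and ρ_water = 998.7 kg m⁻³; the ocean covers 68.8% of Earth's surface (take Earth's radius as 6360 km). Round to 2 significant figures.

≈ 4.5×10^5 Gt

Required water volume = Δh × A = 1.3 m × 3.50×10^14 m² = 4.546×10^14 m³.
ρ_w = 998.7 kg m⁻³, so the mass of water = 4.546×10^14 m³ × 998.7 kg m⁻³ = 4.540×10^17 kg = 4.5×10^5 Gt (and the same mass of ice, by conservation).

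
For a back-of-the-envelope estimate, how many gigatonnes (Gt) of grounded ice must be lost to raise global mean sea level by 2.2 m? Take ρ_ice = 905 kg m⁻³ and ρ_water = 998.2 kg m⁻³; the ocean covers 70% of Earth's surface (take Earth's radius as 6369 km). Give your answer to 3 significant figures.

Required water volume = Δh × A = 2.2 m × 3.57×10^14 m² = 7.850×10^14 m³.
ρ_w = 998.2 kg m⁻³, so the mass of water = 7.850×10^14 m³ × 998.2 kg m⁻³ = 7.836×10^17 kg = 7.84×10^5 Gt (and the same mass of ice, by conservation).

≈ 7.84×10^5 Gt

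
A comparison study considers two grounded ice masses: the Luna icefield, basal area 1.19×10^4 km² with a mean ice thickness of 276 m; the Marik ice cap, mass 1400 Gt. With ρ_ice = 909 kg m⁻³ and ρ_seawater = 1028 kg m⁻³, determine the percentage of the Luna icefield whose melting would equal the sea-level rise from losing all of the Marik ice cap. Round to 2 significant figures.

≈ 47 %

Equal sea-level rise means equal mass of meltwater, i.e. equal mass of ice lost.
Ice mass of Marik: 1.400×10^15 kg; ice mass of Luna: 2.986×10^15 kg.
Fraction required = 1.400×10^15 / 2.986×10^15 = 0.469 → 47 %.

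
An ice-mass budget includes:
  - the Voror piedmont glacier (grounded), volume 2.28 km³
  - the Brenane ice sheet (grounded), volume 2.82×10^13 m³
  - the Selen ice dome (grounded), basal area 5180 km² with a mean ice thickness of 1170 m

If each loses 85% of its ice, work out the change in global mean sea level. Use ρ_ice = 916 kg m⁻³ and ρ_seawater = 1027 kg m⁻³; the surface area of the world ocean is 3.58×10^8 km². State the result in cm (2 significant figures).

≈ 7.3 cm

Voror: 0.85 × 2.28 km³ × (916/1027) = 1.729 km³ of water.
Brenane: 0.85 × 2.82×10^13 m³ × (916/1027) = 2.138×10^13 m³ of water.
Selen: ice volume = 5180 km² × 1170 m = 6061 km³; 0.85 × 6061 × (916/1027) = 4595 km³ of water.
Total added water ≈ 2.598×10^13 m³ over 3.58×10^14 m² → Δh = 0.0726 m = 7.3 cm.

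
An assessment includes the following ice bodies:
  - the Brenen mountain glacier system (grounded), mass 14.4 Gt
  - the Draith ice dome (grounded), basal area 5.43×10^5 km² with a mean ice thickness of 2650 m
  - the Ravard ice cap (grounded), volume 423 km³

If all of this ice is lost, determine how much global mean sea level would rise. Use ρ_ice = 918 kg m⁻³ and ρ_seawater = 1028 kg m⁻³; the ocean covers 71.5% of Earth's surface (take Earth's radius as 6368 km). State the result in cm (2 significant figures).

≈ 350 cm

Brenen: 14.4 Gt = 1.440×10^13 kg; dividing by ρ_w = 1028 kg m⁻³ gives 1.401×10^10 m³ of water.
Draith: ice volume = 5.43×10^5 km² × 2650 m = 1.439×10^6 km³; 1.439×10^6 × (918/1028) = 1.285×10^6 km³ of water.
Ravard: 423 km³ × (918/1028) = 377.7 km³ of water.
Total added water ≈ 1.285×10^15 m³ over 3.64×10^14 m² → Δh = 3.53 m = 350 cm.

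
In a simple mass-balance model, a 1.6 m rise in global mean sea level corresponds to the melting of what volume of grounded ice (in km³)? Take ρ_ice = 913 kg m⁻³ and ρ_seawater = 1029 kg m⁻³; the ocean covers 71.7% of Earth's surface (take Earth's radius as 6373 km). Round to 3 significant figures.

Required water volume = Δh × A = 1.6 m × 3.66×10^14 m² = 5.855×10^14 m³ = 5.855×10^5 km³.
Ice volume = water volume × ρ_w/ρ_ice = 5.855×10^5 × 1029/913 = 6.60×10^5 km³.

≈ 6.60×10^5 km³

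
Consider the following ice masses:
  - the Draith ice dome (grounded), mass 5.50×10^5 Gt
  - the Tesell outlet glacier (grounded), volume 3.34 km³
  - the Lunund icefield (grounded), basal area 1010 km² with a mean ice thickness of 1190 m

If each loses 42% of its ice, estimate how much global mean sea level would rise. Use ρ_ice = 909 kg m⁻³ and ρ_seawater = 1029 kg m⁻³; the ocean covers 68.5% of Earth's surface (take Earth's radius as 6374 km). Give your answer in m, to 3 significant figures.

≈ 0.643 m

Draith: 0.42 × 5.50×10^5 Gt = 2.310×10^17 kg; dividing by ρ_w = 1029 kg m⁻³ gives 2.245×10^14 m³ of water.
Tesell: 0.42 × 3.34 km³ × (909/1029) = 1.239 km³ of water.
Lunund: ice volume = 1010 km² × 1190 m = 1202 km³; 0.42 × 1202 × (909/1029) = 445.9 km³ of water.
Total added water ≈ 2.249×10^14 m³ over 3.50×10^14 m² → Δh = 0.643 m.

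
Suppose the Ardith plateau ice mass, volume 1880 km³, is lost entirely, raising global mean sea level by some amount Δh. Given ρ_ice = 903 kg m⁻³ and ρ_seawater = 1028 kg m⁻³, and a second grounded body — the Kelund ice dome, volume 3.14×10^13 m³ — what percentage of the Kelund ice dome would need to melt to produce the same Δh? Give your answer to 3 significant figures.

Equal sea-level rise means equal mass of meltwater, i.e. equal mass of ice lost.
Ice mass of Ardith: 1.698×10^15 kg; ice mass of Kelund: 2.835×10^16 kg.
Fraction required = 1.698×10^15 / 2.835×10^16 = 0.0599 → 5.99 %.

≈ 5.99 %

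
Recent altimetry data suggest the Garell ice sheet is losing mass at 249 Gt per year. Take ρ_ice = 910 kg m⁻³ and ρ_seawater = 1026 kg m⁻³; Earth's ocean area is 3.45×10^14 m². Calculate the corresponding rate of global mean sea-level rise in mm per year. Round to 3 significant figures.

ρ_w = 1026 kg m⁻³. Annual water volume added = 249 Gt / ρ_w = 2.490×10^14 kg / 1026 kg m⁻³ = 2.427×10^11 m³.
Δh per year = 2.427×10^11 / 3.45×10^14 = 7.03×10^-4 m = 0.703 mm.

≈ 0.703 mm/yr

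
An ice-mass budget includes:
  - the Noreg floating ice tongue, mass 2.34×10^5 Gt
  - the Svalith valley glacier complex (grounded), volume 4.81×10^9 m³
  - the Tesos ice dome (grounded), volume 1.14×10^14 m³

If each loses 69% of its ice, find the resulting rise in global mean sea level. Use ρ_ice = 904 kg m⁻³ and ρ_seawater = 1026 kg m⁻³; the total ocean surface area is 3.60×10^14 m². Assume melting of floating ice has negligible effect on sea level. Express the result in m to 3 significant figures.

The Noreg floating ice tongue is floating and already displaces its own weight of water, so its melt adds essentially nothing to sea level.
Svalith: 0.69 × 4.81×10^9 m³ × (904/1026) = 2.924×10^9 m³ of water.
Tesos: 0.69 × 1.14×10^14 m³ × (904/1026) = 6.931×10^13 m³ of water.
Total added water ≈ 6.931×10^13 m³ over 3.60×10^14 m² → Δh = 0.193 m.

≈ 0.193 m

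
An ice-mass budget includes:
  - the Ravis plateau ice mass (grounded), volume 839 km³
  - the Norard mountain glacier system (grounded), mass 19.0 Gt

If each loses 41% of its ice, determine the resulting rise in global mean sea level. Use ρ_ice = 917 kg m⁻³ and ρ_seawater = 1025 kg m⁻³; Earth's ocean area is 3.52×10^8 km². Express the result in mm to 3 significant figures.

Ravis: 0.41 × 839 km³ × (917/1025) = 307.7 km³ of water.
Norard: 0.41 × 19.0 Gt = 7.790×10^12 kg; dividing by ρ_w = 1025 kg m⁻³ gives 7.600×10^9 m³ of water.
Total added water ≈ 3.153×10^11 m³ over 3.52×10^14 m² → Δh = 8.96×10^-4 m = 0.896 mm.

≈ 0.896 mm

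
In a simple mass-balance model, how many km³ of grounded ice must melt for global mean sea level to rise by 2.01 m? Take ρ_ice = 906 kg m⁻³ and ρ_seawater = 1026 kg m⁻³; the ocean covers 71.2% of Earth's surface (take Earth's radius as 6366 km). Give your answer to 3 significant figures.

Required water volume = Δh × A = 2.01 m × 3.63×10^14 m² = 7.288×10^14 m³ = 7.288×10^5 km³.
Ice volume = water volume × ρ_w/ρ_ice = 7.288×10^5 × 1026/906 = 8.25×10^5 km³.

≈ 8.25×10^5 km³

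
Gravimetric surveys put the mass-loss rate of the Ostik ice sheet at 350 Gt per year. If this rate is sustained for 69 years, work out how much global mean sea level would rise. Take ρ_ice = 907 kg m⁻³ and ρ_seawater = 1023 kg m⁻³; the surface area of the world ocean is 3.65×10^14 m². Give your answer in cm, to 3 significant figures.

Total mass lost = 350 Gt/yr × 69 yr = 2.415×10^4 Gt = 2.415×10^16 kg.
ρ_w = 1023 kg m⁻³, so water volume = 2.415×10^16 / 1023 = 2.361×10^13 m³.
Δh = 2.361×10^13 / 3.65×10^14 = 0.0647 m = 6.47 cm.

≈ 6.47 cm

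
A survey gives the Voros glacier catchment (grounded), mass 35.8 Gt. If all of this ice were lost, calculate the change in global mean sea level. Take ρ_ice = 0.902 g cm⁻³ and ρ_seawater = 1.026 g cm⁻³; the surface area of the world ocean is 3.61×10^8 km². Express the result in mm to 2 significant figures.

Voros: 35.8 Gt = 3.580×10^13 kg; dividing by ρ_w = 1.026 g cm⁻³ = 1026 kg m⁻³ gives 3.489×10^10 m³ of water.
Spread over 3.61×10^14 m² of ocean, Δh = 3.489×10^10 / 3.61×10^14 = 9.67×10^-5 m = 0.097 mm.

≈ 0.097 mm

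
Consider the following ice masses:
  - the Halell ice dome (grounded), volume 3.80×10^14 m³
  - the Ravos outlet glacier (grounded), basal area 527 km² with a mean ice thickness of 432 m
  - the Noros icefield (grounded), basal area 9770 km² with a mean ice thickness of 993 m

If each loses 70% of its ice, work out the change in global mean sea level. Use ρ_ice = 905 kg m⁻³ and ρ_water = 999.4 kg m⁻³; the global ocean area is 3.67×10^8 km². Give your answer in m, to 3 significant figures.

Halell: 0.7 × 3.80×10^14 m³ × (905/999.4) = 2.409×10^14 m³ of water.
Ravos: ice volume = 527 km² × 432 m = 227.7 km³; 0.7 × 227.7 × (905/999.4) = 144.3 km³ of water.
Noros: ice volume = 9770 km² × 993 m = 9702 km³; 0.7 × 9702 × (905/999.4) = 6150 km³ of water.
Total added water ≈ 2.472×10^14 m³ over 3.67×10^14 m² → Δh = 0.673 m.

≈ 0.673 m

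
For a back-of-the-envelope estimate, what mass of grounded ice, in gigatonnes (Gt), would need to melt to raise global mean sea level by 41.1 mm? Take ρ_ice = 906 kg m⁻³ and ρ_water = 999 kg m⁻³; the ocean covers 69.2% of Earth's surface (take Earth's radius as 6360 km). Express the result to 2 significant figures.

Required water volume = Δh × A = 0.0411 m × 3.52×10^14 m² = 1.446×10^13 m³.
ρ_w = 999 kg m⁻³, so the mass of water = 1.446×10^13 m³ × 999 kg m⁻³ = 1.444×10^16 kg = 1.4×10^4 Gt (and the same mass of ice, by conservation).

≈ 1.4×10^4 Gt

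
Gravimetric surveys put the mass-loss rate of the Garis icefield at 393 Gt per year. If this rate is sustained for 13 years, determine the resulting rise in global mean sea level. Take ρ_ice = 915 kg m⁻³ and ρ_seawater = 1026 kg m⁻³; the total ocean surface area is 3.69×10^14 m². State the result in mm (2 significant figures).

≈ 13 mm

Total mass lost = 393 Gt/yr × 13 yr = 5109 Gt = 5.109×10^15 kg.
ρ_w = 1026 kg m⁻³, so water volume = 5.109×10^15 / 1026 = 4.980×10^12 m³.
Δh = 4.980×10^12 / 3.69×10^14 = 0.0135 m = 13 mm.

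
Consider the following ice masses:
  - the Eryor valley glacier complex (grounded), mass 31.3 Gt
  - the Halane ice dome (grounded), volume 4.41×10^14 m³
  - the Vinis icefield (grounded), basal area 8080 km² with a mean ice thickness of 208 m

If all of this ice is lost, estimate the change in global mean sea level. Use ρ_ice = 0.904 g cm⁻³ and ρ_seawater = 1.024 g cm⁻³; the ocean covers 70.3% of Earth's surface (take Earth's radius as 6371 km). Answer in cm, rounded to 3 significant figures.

Eryor: 31.3 Gt = 3.130×10^13 kg; dividing by ρ_w = 1.024 g cm⁻³ = 1024 kg m⁻³ gives 3.057×10^10 m³ of water.
Halane: 4.41×10^14 m³ × (904/1024) = 3.893×10^14 m³ of water.
Vinis: ice volume = 8080 km² × 208 m = 1681 km³; 1681 × (904/1024) = 1484 km³ of water.
Total added water ≈ 3.908×10^14 m³ over 3.59×10^14 m² → Δh = 1.09 m = 109 cm.

≈ 109 cm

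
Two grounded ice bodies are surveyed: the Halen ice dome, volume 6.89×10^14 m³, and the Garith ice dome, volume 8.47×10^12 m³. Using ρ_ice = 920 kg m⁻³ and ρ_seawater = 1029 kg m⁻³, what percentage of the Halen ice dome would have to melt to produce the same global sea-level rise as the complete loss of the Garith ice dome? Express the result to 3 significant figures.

Equal sea-level rise means equal mass of meltwater, i.e. equal mass of ice lost.
Ice mass of Garith: 7.792×10^15 kg; ice mass of Halen: 6.339×10^17 kg.
Fraction required = 7.792×10^15 / 6.339×10^17 = 0.0123 → 1.23 %.

≈ 1.23 %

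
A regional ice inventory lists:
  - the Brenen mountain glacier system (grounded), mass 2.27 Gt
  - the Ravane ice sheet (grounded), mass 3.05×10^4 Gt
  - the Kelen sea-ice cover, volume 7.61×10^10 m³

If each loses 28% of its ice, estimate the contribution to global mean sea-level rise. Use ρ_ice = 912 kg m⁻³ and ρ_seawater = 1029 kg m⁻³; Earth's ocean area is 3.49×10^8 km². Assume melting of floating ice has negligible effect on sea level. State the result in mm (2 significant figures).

≈ 24 mm

Brenen: 0.28 × 2.27 Gt = 6.356×10^11 kg; dividing by ρ_w = 1029 kg m⁻³ gives 6.177×10^8 m³ of water.
Ravane: 0.28 × 3.05×10^4 Gt = 8.540×10^15 kg; dividing by ρ_w = 1029 kg m⁻³ gives 8.299×10^12 m³ of water.
The Kelen sea-ice cover is floating and already displaces its own weight of water, so its melt adds essentially nothing to sea level.
Total added water ≈ 8.300×10^12 m³ over 3.49×10^14 m² → Δh = 0.0238 m = 24 mm.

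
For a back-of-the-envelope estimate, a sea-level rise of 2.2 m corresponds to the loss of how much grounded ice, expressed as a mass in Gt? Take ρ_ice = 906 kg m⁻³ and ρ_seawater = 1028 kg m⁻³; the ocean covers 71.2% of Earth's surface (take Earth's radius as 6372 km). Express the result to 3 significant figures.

≈ 8.22×10^5 Gt

Required water volume = Δh × A = 2.2 m × 3.63×10^14 m² = 7.992×10^14 m³.
ρ_w = 1028 kg m⁻³, so the mass of water = 7.992×10^14 m³ × 1028 kg m⁻³ = 8.216×10^17 kg = 8.22×10^5 Gt (and the same mass of ice, by conservation).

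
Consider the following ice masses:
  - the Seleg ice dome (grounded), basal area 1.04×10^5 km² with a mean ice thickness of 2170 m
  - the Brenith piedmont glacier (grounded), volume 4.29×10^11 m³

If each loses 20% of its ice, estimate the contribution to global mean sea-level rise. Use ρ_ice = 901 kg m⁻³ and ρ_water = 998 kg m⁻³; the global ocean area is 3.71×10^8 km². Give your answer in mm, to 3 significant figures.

Seleg: ice volume = 1.04×10^5 km² × 2170 m = 2.257×10^5 km³; 0.2 × 2.257×10^5 × (901/998) = 4.075×10^4 km³ of water.
Brenith: 0.2 × 4.29×10^11 m³ × (901/998) = 7.746×10^10 m³ of water.
Total added water ≈ 4.083×10^13 m³ over 3.71×10^14 m² → Δh = 0.110 m = 110 mm.

≈ 110 mm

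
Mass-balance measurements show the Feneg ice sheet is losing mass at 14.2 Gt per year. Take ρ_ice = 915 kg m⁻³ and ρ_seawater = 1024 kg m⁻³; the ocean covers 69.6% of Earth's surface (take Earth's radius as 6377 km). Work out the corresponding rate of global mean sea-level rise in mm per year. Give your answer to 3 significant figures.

≈ 0.0390 mm/yr

ρ_w = 1024 kg m⁻³. Annual water volume added = 14.2 Gt / ρ_w = 1.420×10^13 kg / 1024 kg m⁻³ = 1.387×10^10 m³.
Δh per year = 1.387×10^10 / 3.56×10^14 = 3.90×10^-5 m = 0.0390 mm.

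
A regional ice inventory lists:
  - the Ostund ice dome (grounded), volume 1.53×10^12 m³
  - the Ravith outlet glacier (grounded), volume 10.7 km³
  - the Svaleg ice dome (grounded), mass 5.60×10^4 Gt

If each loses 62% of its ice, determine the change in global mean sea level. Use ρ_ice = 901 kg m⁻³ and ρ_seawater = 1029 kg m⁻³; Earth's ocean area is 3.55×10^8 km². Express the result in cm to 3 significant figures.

≈ 9.74 cm

Ostund: 0.62 × 1.53×10^12 m³ × (901/1029) = 8.306×10^11 m³ of water.
Ravith: 0.62 × 10.7 km³ × (901/1029) = 5.809 km³ of water.
Svaleg: 0.62 × 5.60×10^4 Gt = 3.472×10^16 kg; dividing by ρ_w = 1029 kg m⁻³ gives 3.374×10^13 m³ of water.
Total added water ≈ 3.458×10^13 m³ over 3.55×10^14 m² → Δh = 0.0974 m = 9.74 cm.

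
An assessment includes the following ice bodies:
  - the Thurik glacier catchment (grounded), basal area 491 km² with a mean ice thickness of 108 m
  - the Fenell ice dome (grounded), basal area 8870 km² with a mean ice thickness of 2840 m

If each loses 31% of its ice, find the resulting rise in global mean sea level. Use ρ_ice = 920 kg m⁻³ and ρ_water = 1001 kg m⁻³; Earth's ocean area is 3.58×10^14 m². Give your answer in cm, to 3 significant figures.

Thurik: ice volume = 491 km² × 108 m = 53.03 km³; 0.31 × 53.03 × (920/1001) = 15.11 km³ of water.
Fenell: ice volume = 8870 km² × 2840 m = 2.519×10^4 km³; 0.31 × 2.519×10^4 × (920/1001) = 7177 km³ of water.
Total added water ≈ 7.192×10^12 m³ over 3.58×10^14 m² → Δh = 0.0201 m = 2.01 cm.

≈ 2.01 cm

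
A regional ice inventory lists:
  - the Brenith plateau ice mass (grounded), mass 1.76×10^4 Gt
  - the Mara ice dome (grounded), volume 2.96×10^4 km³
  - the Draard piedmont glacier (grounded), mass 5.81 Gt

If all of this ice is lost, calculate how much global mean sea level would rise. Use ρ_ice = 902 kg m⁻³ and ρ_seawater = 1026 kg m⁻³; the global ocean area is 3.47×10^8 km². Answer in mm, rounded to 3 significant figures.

≈ 124 mm

Brenith: 1.76×10^4 Gt = 1.760×10^16 kg; dividing by ρ_w = 1026 kg m⁻³ gives 1.715×10^13 m³ of water.
Mara: 2.96×10^4 km³ × (902/1026) = 2.602×10^4 km³ of water.
Draard: 5.81 Gt = 5.810×10^12 kg; dividing by ρ_w = 1026 kg m⁻³ gives 5.663×10^9 m³ of water.
Total added water ≈ 4.318×10^13 m³ over 3.47×10^14 m² → Δh = 0.124 m = 124 mm.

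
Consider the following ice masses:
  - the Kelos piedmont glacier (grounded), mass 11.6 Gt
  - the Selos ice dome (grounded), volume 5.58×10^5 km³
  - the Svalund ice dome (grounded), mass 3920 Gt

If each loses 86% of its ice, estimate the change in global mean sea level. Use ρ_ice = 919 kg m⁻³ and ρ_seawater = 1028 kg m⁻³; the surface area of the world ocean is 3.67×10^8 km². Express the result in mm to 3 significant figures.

≈ 1180 mm

Kelos: 0.86 × 11.6 Gt = 9.976×10^12 kg; dividing by ρ_w = 1028 kg m⁻³ gives 9.704×10^9 m³ of water.
Selos: 0.86 × 5.58×10^5 km³ × (919/1028) = 4.290×10^5 km³ of water.
Svalund: 0.86 × 3920 Gt = 3.371×10^15 kg; dividing by ρ_w = 1028 kg m⁻³ gives 3.279×10^12 m³ of water.
Total added water ≈ 4.323×10^14 m³ over 3.67×10^14 m² → Δh = 1.18 m = 1180 mm.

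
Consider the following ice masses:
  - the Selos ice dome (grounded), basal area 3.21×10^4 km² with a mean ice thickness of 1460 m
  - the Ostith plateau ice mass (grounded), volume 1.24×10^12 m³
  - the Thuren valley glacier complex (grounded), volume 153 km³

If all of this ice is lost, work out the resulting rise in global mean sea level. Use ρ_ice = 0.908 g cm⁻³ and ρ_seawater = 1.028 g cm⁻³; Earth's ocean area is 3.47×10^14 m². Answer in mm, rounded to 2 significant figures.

≈ 120 mm

Selos: ice volume = 3.21×10^4 km² × 1460 m = 4.687×10^4 km³; 4.687×10^4 × (908/1028) = 4.140×10^4 km³ of water.
Ostith: 1.24×10^12 m³ × (908/1028) = 1.095×10^12 m³ of water.
Thuren: 153 km³ × (908/1028) = 135.1 km³ of water.
Total added water ≈ 4.263×10^13 m³ over 3.47×10^14 m² → Δh = 0.123 m = 120 mm.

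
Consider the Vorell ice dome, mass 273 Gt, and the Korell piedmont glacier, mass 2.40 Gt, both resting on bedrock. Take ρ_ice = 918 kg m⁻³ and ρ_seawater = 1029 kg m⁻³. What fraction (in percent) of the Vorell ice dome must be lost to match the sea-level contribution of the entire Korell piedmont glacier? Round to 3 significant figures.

≈ 0.879 %

Equal sea-level rise means equal mass of meltwater, i.e. equal mass of ice lost.
Ice mass of Korell: 2.400×10^12 kg; ice mass of Vorell: 2.730×10^14 kg.
Fraction required = 2.400×10^12 / 2.730×10^14 = 8.79×10^-3 → 0.879 %.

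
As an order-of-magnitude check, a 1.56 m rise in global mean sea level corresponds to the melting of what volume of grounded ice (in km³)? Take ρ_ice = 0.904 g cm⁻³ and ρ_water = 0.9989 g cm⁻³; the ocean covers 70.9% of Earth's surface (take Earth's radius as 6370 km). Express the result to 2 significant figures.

Required water volume = Δh × A = 1.56 m × 3.62×10^14 m² = 5.640×10^14 m³ = 5.640×10^5 km³.
Ice volume = water volume × ρ_w/ρ_ice = 5.640×10^5 × 998.9/904 = 6.2×10^5 km³.

≈ 6.2×10^5 km³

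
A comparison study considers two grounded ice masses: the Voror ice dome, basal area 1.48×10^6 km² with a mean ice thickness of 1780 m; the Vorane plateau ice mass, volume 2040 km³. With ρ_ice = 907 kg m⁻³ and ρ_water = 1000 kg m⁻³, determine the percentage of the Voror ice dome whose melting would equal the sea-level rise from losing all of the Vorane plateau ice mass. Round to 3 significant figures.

Equal sea-level rise means equal mass of meltwater, i.e. equal mass of ice lost.
Ice mass of Vorane: 1.850×10^15 kg; ice mass of Voror: 2.389×10^18 kg.
Fraction required = 1.850×10^15 / 2.389×10^18 = 7.74×10^-4 → 0.0774 %.

≈ 0.0774 %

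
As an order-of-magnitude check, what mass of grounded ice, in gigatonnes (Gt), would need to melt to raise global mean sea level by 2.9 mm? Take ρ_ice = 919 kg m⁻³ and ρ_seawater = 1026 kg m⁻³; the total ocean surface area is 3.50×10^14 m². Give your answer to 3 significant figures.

Required water volume = Δh × A = 0.0029 m × 3.50×10^14 m² = 1.015×10^12 m³.
ρ_w = 1026 kg m⁻³, so the mass of water = 1.015×10^12 m³ × 1026 kg m⁻³ = 1.041×10^15 kg = 1040 Gt (and the same mass of ice, by conservation).

≈ 1040 Gt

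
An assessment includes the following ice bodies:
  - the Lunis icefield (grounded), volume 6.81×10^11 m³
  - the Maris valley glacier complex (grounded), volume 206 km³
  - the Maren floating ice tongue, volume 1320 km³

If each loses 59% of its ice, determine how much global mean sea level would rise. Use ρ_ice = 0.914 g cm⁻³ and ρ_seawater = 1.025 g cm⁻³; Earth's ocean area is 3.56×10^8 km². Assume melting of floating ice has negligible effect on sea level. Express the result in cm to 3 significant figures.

≈ 0.131 cm

Lunis: 0.59 × 6.81×10^11 m³ × (914/1025) = 3.583×10^11 m³ of water.
Maris: 0.59 × 206 km³ × (914/1025) = 108.4 km³ of water.
The Maren floating ice tongue is floating and already displaces its own weight of water, so its melt adds essentially nothing to sea level.
Total added water ≈ 4.667×10^11 m³ over 3.56×10^14 m² → Δh = 1.31×10^-3 m = 0.131 cm.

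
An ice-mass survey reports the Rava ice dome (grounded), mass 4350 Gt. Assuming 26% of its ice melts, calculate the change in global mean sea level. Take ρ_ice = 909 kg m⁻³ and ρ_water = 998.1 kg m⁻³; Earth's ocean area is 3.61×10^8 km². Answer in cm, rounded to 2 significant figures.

≈ 0.31 cm

Rava: 0.26 × 4350 Gt = 1.131×10^15 kg; dividing by ρ_w = 998.1 kg m⁻³ gives 1.133×10^12 m³ of water.
Spread over 3.61×10^14 m² of ocean, Δh = 1.133×10^12 / 3.61×10^14 = 3.14×10^-3 m = 0.31 cm.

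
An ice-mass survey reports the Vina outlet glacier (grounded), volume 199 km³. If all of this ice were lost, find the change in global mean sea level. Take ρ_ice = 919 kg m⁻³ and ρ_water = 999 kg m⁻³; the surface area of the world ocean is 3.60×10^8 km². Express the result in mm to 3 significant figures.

Vina: 199 km³ × (919/999) = 183.1 km³ of water.
Spread over 3.60×10^14 m² of ocean, Δh = 1.831×10^11 / 3.60×10^14 = 5.09×10^-4 m = 0.509 mm.

≈ 0.509 mm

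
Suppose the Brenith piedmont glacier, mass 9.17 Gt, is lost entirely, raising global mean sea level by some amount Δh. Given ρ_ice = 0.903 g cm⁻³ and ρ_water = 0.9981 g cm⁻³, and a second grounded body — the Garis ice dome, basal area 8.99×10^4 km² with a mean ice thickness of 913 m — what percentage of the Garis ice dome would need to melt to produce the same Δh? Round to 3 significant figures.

Equal sea-level rise means equal mass of meltwater, i.e. equal mass of ice lost.
Ice mass of Brenith: 9.170×10^12 kg; ice mass of Garis: 7.412×10^16 kg.
Fraction required = 9.170×10^12 / 7.412×10^16 = 1.24×10^-4 → 0.0124 %.

≈ 0.0124 %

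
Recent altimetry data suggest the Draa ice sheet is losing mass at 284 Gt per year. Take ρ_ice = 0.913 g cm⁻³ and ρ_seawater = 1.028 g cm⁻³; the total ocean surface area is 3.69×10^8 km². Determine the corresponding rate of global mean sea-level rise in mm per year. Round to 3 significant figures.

ρ_w = 1.028 g cm⁻³ = 1028 kg m⁻³. Annual water volume added = 284 Gt / ρ_w = 2.840×10^14 kg / 1028 kg m⁻³ = 2.763×10^11 m³.
Δh per year = 2.763×10^11 / 3.69×10^14 = 7.49×10^-4 m = 0.749 mm.

≈ 0.749 mm/yr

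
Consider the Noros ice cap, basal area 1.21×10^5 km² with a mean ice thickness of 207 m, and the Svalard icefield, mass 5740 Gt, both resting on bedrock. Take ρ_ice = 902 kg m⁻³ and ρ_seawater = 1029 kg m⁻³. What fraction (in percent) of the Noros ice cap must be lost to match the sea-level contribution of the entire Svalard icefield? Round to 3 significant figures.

Equal sea-level rise means equal mass of meltwater, i.e. equal mass of ice lost.
Ice mass of Svalard: 5.740×10^15 kg; ice mass of Noros: 2.259×10^16 kg.
Fraction required = 5.740×10^15 / 2.259×10^16 = 0.254 → 25.4 %.

≈ 25.4 %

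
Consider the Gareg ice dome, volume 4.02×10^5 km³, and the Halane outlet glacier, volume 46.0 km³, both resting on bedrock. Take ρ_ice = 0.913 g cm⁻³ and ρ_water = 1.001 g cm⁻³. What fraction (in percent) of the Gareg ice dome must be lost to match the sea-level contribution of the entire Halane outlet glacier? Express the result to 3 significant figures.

Equal sea-level rise means equal mass of meltwater, i.e. equal mass of ice lost.
Ice mass of Halane: 4.200×10^13 kg; ice mass of Gareg: 3.670×10^17 kg.
Fraction required = 4.200×10^13 / 3.670×10^17 = 1.14×10^-4 → 0.0114 %.

≈ 0.0114 %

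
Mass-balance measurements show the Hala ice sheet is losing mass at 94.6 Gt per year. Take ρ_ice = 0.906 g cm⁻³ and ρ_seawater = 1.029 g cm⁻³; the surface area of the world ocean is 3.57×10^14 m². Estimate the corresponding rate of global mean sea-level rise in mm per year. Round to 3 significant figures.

≈ 0.258 mm/yr

ρ_w = 1.029 g cm⁻³ = 1029 kg m⁻³. Annual water volume added = 94.6 Gt / ρ_w = 9.460×10^13 kg / 1029 kg m⁻³ = 9.193×10^10 m³.
Δh per year = 9.193×10^10 / 3.57×10^14 = 2.58×10^-4 m = 0.258 mm.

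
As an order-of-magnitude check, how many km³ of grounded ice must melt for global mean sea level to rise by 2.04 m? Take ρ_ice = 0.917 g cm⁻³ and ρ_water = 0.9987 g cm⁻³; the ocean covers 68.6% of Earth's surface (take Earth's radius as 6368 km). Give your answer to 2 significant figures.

Required water volume = Δh × A = 2.04 m × 3.50×10^14 m² = 7.131×10^14 m³ = 7.131×10^5 km³.
Ice volume = water volume × ρ_w/ρ_ice = 7.131×10^5 × 998.7/917 = 7.8×10^5 km³.

≈ 7.8×10^5 km³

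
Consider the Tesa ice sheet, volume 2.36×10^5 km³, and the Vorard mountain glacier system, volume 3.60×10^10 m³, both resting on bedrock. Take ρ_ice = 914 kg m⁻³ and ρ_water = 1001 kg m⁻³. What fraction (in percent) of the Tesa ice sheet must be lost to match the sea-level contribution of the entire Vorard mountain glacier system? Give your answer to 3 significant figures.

Equal sea-level rise means equal mass of meltwater, i.e. equal mass of ice lost.
Ice mass of Vorard: 3.290×10^13 kg; ice mass of Tesa: 2.157×10^17 kg.
Fraction required = 3.290×10^13 / 2.157×10^17 = 1.53×10^-4 → 0.0153 %.

≈ 0.0153 %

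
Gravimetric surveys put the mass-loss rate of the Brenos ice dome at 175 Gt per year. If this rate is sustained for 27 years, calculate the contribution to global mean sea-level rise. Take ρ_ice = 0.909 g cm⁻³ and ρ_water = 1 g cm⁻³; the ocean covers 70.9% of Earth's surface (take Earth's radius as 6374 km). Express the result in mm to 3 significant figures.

Total mass lost = 175 Gt/yr × 27 yr = 4725 Gt = 4.725×10^15 kg.
ρ_w = 1 g cm⁻³ = 1000 kg m⁻³, so water volume = 4.725×10^15 / 1000 = 4.725×10^12 m³.
Δh = 4.725×10^12 / 3.62×10^14 = 0.0131 m = 13.1 mm.

≈ 13.1 mm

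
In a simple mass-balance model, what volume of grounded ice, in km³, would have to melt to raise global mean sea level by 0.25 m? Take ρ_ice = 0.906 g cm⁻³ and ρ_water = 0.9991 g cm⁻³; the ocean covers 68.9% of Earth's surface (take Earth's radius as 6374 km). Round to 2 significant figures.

≈ 9.7×10^4 km³

Required water volume = Δh × A = 0.25 m × 3.52×10^14 m² = 8.794×10^13 m³ = 8.794×10^4 km³.
Ice volume = water volume × ρ_w/ρ_ice = 8.794×10^4 × 999.1/906 = 9.7×10^4 km³.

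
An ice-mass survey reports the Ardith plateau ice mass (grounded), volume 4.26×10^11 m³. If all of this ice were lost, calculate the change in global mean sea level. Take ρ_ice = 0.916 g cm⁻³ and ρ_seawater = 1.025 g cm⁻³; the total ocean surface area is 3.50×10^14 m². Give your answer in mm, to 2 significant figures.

≈ 1.1 mm

Ardith: 4.26×10^11 m³ × (916/1025) = 3.807×10^11 m³ of water.
Spread over 3.50×10^14 m² of ocean, Δh = 3.807×10^11 / 3.50×10^14 = 1.09×10^-3 m = 1.1 mm.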